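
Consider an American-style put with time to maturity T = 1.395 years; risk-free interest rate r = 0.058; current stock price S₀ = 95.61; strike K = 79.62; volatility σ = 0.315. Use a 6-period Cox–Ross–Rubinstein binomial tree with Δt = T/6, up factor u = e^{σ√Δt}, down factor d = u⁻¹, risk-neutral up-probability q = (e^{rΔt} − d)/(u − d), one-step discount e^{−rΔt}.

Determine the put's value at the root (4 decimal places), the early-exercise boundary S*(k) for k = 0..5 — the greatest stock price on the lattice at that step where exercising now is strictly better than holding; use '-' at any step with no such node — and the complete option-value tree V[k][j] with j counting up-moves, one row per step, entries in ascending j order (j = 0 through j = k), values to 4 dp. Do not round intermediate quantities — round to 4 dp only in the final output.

price = 4.9495
boundary = - - - - 52.0772 60.6194
tree:
4.9495
8.0288 2.0834
12.6352 3.7579 0.5085
19.1314 6.6475 1.0446 0.0000
27.5428 11.4526 2.1461 0.0000 0.0000
34.8813 19.0006 4.4088 0.0000 0.0000 0.0000
41.1856 27.5428 9.0572 0.0000 0.0000 0.0000 0.0000

Δt=0.23250  u=1.16403  d=0.85908  q=0.50662  discount=0.98661
step 6 (expiry): payoffs max(K−S,0) = 41.1856 27.5428 9.0572 0.0000 0.0000 0.0000 0.0000
step 5: (k=5,j=0): S=44.7387, (K−S)⁺=34.8813, hold=33.8148 ⇒ V=34.8813 exercise | (k=5,j=1): S=60.6194, (K−S)⁺=19.0006, hold=17.9341 ⇒ V=19.0006 exercise | (k=5,j=2): S=82.1371, (K−S)⁺=0.0000, hold=4.4088 ⇒ V=4.4088 continue | (k=5,j=3): S=111.2928, (K−S)⁺=0.0000, hold=0.0000 ⇒ V=0.0000 continue | (k=5,j=4): S=150.7978, (K−S)⁺=0.0000, hold=0.0000 ⇒ V=0.0000 continue | (k=5,j=5): S=204.3256, (K−S)⁺=0.0000, hold=0.0000 ⇒ V=0.0000 continue  boundary S*=60.6194
step 4: (k=4,j=0): S=52.0772, (K−S)⁺=27.5428, hold=26.4763 ⇒ V=27.5428 exercise | (k=4,j=1): S=70.5628, (K−S)⁺=9.0572, hold=11.4526 ⇒ V=11.4526 continue | (k=4,j=2): S=95.6100, (K−S)⁺=0.0000, hold=2.1461 ⇒ V=2.1461 continue | (k=4,j=3): S=129.5481, (K−S)⁺=0.0000, hold=0.0000 ⇒ V=0.0000 continue | (k=4,j=4): S=175.5331, (K−S)⁺=0.0000, hold=0.0000 ⇒ V=0.0000 continue  boundary S*=52.0772
step 3: (k=3,j=0): S=60.6194, (K−S)⁺=19.0006, hold=19.1314 ⇒ V=19.1314 continue | (k=3,j=1): S=82.1371, (K−S)⁺=0.0000, hold=6.6475 ⇒ V=6.6475 continue | (k=3,j=2): S=111.2928, (K−S)⁺=0.0000, hold=1.0446 ⇒ V=1.0446 continue | (k=3,j=3): S=150.7978, (K−S)⁺=0.0000, hold=0.0000 ⇒ V=0.0000 continue  boundary S*=-
step 2: (k=2,j=0): S=70.5628, (K−S)⁺=9.0572, hold=12.6352 ⇒ V=12.6352 continue | (k=2,j=1): S=95.6100, (K−S)⁺=0.0000, hold=3.7579 ⇒ V=3.7579 continue | (k=2,j=2): S=129.5481, (K−S)⁺=0.0000, hold=0.5085 ⇒ V=0.5085 continue  boundary S*=-
step 1: (k=1,j=0): S=82.1371, (K−S)⁺=0.0000, hold=8.0288 ⇒ V=8.0288 continue | (k=1,j=1): S=111.2928, (K−S)⁺=0.0000, hold=2.0834 ⇒ V=2.0834 continue  boundary S*=-
step 0: (k=0,j=0): S=95.6100, (K−S)⁺=0.0000, hold=4.9495 ⇒ V=4.9495 continue  boundary S*=-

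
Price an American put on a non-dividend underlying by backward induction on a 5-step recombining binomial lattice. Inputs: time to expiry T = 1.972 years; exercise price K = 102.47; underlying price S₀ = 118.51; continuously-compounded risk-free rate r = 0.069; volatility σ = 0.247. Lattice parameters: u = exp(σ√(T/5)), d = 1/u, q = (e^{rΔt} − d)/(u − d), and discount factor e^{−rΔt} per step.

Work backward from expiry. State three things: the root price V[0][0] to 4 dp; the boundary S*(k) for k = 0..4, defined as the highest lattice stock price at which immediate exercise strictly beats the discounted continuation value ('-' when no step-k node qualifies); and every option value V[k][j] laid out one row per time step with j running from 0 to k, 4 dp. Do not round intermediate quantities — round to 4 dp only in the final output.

params: Δt=0.39440 u=1.16780 d=0.85631 q=0.54987 e^(-rΔt)=0.97315
t_5 payoffs: 47.9045 28.0563 0.9883 0.0000 0.0000 0.0000
t_4: node(4,0) S=63.7214 payoff=38.7486 vs cont=35.9976 → 38.7486 [stop]  node(4,1) S=86.9001 payoff=15.5699 vs cont=12.8189 → 15.5699 [stop]  node(4,2) S=118.5100 payoff=0.0000 vs cont=0.4329 → 0.4329 [wait]  node(4,3) S=161.6180 payoff=0.0000 vs cont=0.0000 → 0.0000 [wait]  node(4,4) S=220.4066 payoff=0.0000 vs cont=0.0000 → 0.0000 [wait]  ⇒ S*(4)=86.9001
t_3: node(3,0) S=74.4137 payoff=28.0563 vs cont=25.3053 → 28.0563 [stop]  node(3,1) S=101.4817 payoff=0.9883 vs cont=7.0521 → 7.0521 [wait]  node(3,2) S=138.3956 payoff=0.0000 vs cont=0.1896 → 0.1896 [wait]  node(3,3) S=188.7371 payoff=0.0000 vs cont=0.0000 → 0.0000 [wait]  ⇒ S*(3)=74.4137
t_2: node(2,0) S=86.9001 payoff=15.5699 vs cont=16.0637 → 16.0637 [wait]  node(2,1) S=118.5100 payoff=0.0000 vs cont=3.1906 → 3.1906 [wait]  node(2,2) S=161.6180 payoff=0.0000 vs cont=0.0831 → 0.0831 [wait]  ⇒ S*(2)=-
t_1: node(1,0) S=101.4817 payoff=0.9883 vs cont=8.7440 → 8.7440 [wait]  node(1,1) S=138.3956 payoff=0.0000 vs cont=1.4421 → 1.4421 [wait]  ⇒ S*(1)=-
t_0: node(0,0) S=118.5100 payoff=0.0000 vs cont=4.6020 → 4.6020 [wait]  ⇒ S*(0)=-

price = 4.6020
boundary = - - - 74.4137 86.9001
tree:
4.6020
8.7440 1.4421
16.0637 3.1906 0.0831
28.0563 7.0521 0.1896 0.0000
38.7486 15.5699 0.4329 0.0000 0.0000
47.9045 28.0563 0.9883 0.0000 0.0000 0.0000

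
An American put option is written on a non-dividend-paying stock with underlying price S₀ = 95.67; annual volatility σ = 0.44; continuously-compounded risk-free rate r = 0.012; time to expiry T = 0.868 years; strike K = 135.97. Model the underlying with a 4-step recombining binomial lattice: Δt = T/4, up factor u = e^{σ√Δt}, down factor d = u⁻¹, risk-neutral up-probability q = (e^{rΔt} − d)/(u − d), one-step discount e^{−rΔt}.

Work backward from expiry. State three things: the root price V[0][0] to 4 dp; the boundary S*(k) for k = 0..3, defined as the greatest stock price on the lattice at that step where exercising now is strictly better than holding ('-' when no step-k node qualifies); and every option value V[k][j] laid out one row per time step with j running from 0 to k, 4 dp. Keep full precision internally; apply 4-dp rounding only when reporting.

price = 44.3109
boundary = - - 63.4957 77.9399
tree:
44.3109
58.2086 27.9349
72.4743 41.4719 11.8969
84.2417 58.0301 21.8962 0.0000
93.8282 72.4743 40.3000 0.0000 0.0000

params: Δt=0.21700 u=1.22748 d=0.81467 q=0.45525 e^(-rΔt)=0.99740
t_4 payoffs: 93.8282 72.4743 40.3000 0.0000 0.0000
t_3: node(3,0) S=51.7283 payoff=84.2417 vs cont=83.8881 → 84.2417 [stop]  node(3,1) S=77.9399 payoff=58.0301 vs cont=57.6765 → 58.0301 [stop]  node(3,2) S=117.4334 payoff=18.5366 vs cont=21.8962 → 21.8962 [wait]  node(3,3) S=176.9388 payoff=0.0000 vs cont=0.0000 → 0.0000 [wait]  ⇒ S*(3)=77.9399
t_2: node(2,0) S=63.4957 payoff=72.4743 vs cont=72.1207 → 72.4743 [stop]  node(2,1) S=95.6700 payoff=40.3000 vs cont=41.4719 → 41.4719 [wait]  node(2,2) S=144.1476 payoff=0.0000 vs cont=11.8969 → 11.8969 [wait]  ⇒ S*(2)=63.4957
t_1: node(1,0) S=77.9399 payoff=58.0301 vs cont=58.2086 → 58.2086 [wait]  node(1,1) S=117.4334 payoff=18.5366 vs cont=27.9349 → 27.9349 [wait]  ⇒ S*(1)=-
t_0: node(0,0) S=95.6700 payoff=40.3000 vs cont=44.3109 → 44.3109 [wait]  ⇒ S*(0)=-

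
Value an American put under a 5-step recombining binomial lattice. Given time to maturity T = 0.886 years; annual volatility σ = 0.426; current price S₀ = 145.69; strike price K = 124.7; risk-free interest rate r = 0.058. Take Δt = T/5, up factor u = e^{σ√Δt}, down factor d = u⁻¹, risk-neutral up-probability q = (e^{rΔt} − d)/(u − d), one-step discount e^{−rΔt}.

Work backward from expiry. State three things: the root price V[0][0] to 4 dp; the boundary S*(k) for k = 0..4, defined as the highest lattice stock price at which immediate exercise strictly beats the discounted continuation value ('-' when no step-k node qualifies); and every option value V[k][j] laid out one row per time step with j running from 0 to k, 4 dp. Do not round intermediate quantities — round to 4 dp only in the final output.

Δt=0.17720  u=1.19641  d=0.83583  q=0.48394  discount=0.98978
step 5 (expiry): payoffs max(K−S,0) = 65.2667 39.6274 2.9273 0.0000 0.0000 0.0000
step 4: (k=4,j=0): S=71.1066, (K−S)⁺=53.5934, hold=52.3184 ⇒ V=53.5934 exercise | (k=4,j=1): S=101.7817, (K−S)⁺=22.9183, hold=21.6432 ⇒ V=22.9183 exercise | (k=4,j=2): S=145.6900, (K−S)⁺=0.0000, hold=1.4952 ⇒ V=1.4952 continue | (k=4,j=3): S=208.5401, (K−S)⁺=0.0000, hold=0.0000 ⇒ V=0.0000 continue | (k=4,j=4): S=298.5036, (K−S)⁺=0.0000, hold=0.0000 ⇒ V=0.0000 continue  boundary S*=101.7817
step 3: (k=3,j=0): S=85.0726, (K−S)⁺=39.6274, hold=38.3523 ⇒ V=39.6274 exercise | (k=3,j=1): S=121.7727, (K−S)⁺=2.9273, hold=12.4225 ⇒ V=12.4225 continue | (k=3,j=2): S=174.3049, (K−S)⁺=0.0000, hold=0.7637 ⇒ V=0.7637 continue | (k=3,j=3): S=249.4995, (K−S)⁺=0.0000, hold=0.0000 ⇒ V=0.0000 continue  boundary S*=85.0726
step 2: (k=2,j=0): S=101.7817, (K−S)⁺=22.9183, hold=26.1913 ⇒ V=26.1913 continue | (k=2,j=1): S=145.6900, (K−S)⁺=0.0000, hold=6.7111 ⇒ V=6.7111 continue | (k=2,j=2): S=208.5401, (K−S)⁺=0.0000, hold=0.3901 ⇒ V=0.3901 continue  boundary S*=-
step 1: (k=1,j=0): S=121.7727, (K−S)⁺=2.9273, hold=16.5927 ⇒ V=16.5927 continue | (k=1,j=1): S=174.3049, (K−S)⁺=0.0000, hold=3.6148 ⇒ V=3.6148 continue  boundary S*=-
step 0: (k=0,j=0): S=145.6900, (K−S)⁺=0.0000, hold=10.2067 ⇒ V=10.2067 continue  boundary S*=-

price = 10.2067
boundary = - - - 85.0726 101.7817
tree:
10.2067
16.5927 3.6148
26.1913 6.7111 0.3901
39.6274 12.4225 0.7637 0.0000
53.5934 22.9183 1.4952 0.0000 0.0000
65.2667 39.6274 2.9273 0.0000 0.0000 0.0000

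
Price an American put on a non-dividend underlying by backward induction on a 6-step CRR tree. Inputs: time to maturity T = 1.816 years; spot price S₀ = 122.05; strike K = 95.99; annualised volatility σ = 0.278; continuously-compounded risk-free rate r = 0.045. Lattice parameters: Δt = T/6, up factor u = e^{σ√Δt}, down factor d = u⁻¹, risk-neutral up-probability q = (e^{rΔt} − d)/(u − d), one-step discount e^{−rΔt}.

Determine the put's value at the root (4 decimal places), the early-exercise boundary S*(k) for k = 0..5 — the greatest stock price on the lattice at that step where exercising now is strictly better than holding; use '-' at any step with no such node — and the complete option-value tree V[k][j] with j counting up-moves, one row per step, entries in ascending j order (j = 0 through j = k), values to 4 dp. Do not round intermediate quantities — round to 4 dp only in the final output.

price = 4.6455
boundary = - - - - 66.1988 77.1386
tree:
4.6455
7.7524 1.7441
12.6086 3.2306 0.3428
19.8304 5.9133 0.7042 0.0000
29.7912 10.6620 1.4466 0.0000 0.0000
39.1796 18.8514 2.9714 0.0000 0.0000 0.0000
47.2364 29.7912 6.1036 0.0000 0.0000 0.0000 0.0000

params: Δt=0.30267 u=1.16526 d=0.85818 q=0.50650 e^(-rΔt)=0.98647
t_6 payoffs: 47.2364 29.7912 6.1036 0.0000 0.0000 0.0000 0.0000
t_5: node(5,0) S=56.8104 payoff=39.1796 vs cont=37.8810 → 39.1796 [stop]  node(5,1) S=77.1386 payoff=18.8514 vs cont=17.5528 → 18.8514 [stop]  node(5,2) S=104.7408 payoff=0.0000 vs cont=2.9714 → 2.9714 [wait]  node(5,3) S=142.2197 payoff=0.0000 vs cont=0.0000 → 0.0000 [wait]  node(5,4) S=193.1095 payoff=0.0000 vs cont=0.0000 → 0.0000 [wait]  node(5,5) S=262.2089 payoff=0.0000 vs cont=0.0000 → 0.0000 [wait]  ⇒ S*(5)=77.1386
t_4: node(4,0) S=66.1988 payoff=29.7912 vs cont=28.4927 → 29.7912 [stop]  node(4,1) S=89.8864 payoff=6.1036 vs cont=10.6620 → 10.6620 [wait]  node(4,2) S=122.0500 payoff=0.0000 vs cont=1.4466 → 1.4466 [wait]  node(4,3) S=165.7226 payoff=0.0000 vs cont=0.0000 → 0.0000 [wait]  node(4,4) S=225.0222 payoff=0.0000 vs cont=0.0000 → 0.0000 [wait]  ⇒ S*(4)=66.1988
t_3: node(3,0) S=77.1386 payoff=18.8514 vs cont=19.8304 → 19.8304 [wait]  node(3,1) S=104.7408 payoff=0.0000 vs cont=5.9133 → 5.9133 [wait]  node(3,2) S=142.2197 payoff=0.0000 vs cont=0.7042 → 0.7042 [wait]  node(3,3) S=193.1095 payoff=0.0000 vs cont=0.0000 → 0.0000 [wait]  ⇒ S*(3)=-
t_2: node(2,0) S=89.8864 payoff=6.1036 vs cont=12.6086 → 12.6086 [wait]  node(2,1) S=122.0500 payoff=0.0000 vs cont=3.2306 → 3.2306 [wait]  node(2,2) S=165.7226 payoff=0.0000 vs cont=0.3428 → 0.3428 [wait]  ⇒ S*(2)=-
t_1: node(1,0) S=104.7408 payoff=0.0000 vs cont=7.7524 → 7.7524 [wait]  node(1,1) S=142.2197 payoff=0.0000 vs cont=1.7441 → 1.7441 [wait]  ⇒ S*(1)=-
t_0: node(0,0) S=122.0500 payoff=0.0000 vs cont=4.6455 → 4.6455 [wait]  ⇒ S*(0)=-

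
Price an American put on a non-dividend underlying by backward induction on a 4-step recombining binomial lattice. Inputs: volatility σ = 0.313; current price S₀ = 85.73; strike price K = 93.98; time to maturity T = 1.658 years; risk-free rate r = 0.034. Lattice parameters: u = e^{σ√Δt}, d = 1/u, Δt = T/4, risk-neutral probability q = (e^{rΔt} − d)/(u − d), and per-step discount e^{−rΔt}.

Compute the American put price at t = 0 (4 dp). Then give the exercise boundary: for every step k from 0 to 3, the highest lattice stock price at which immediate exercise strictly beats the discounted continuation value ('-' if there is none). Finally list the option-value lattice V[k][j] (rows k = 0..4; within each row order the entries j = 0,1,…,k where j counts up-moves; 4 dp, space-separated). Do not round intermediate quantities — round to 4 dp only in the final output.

Δt=0.41450, u=1.22325, d=0.81749, q=0.48477, disc=e^(-rΔt)=0.98601
k=4 terminal: V=max(K-S,0) → 55.6917 36.6873 8.2500 0.0000 0.0000
k=3: j=0 S=46.8363 intr=47.1437 cont=45.8285 V=47.1437[EX]; j=1 S=70.0836 intr=23.8964 cont=22.5813 V=23.8964[EX]; j=2 S=104.8696 intr=0.0000 cont=4.1912 V=4.1912[hold]; j=3 S=156.9217 intr=0.0000 cont=0.0000 V=0.0000[hold]  S*(3)=70.0836
k=2: j=0 S=57.2927 intr=36.6873 cont=35.3721 V=36.6873[EX]; j=1 S=85.7300 intr=8.2500 cont=14.1432 V=14.1432[hold]; j=2 S=128.2821 intr=0.0000 cont=2.1292 V=2.1292[hold]  S*(2)=57.2927
k=1: j=0 S=70.0836 intr=23.8964 cont=25.3981 V=25.3981[hold]; j=1 S=104.8696 intr=0.0000 cont=8.2028 V=8.2028[hold]  S*(1)=-
k=0: j=0 S=85.7300 intr=8.2500 cont=16.8236 V=16.8236[hold]  S*(0)=-

price = 16.8236
boundary = - - 57.2927 70.0836
tree:
16.8236
25.3981 8.2028
36.6873 14.1432 2.1292
47.1437 23.8964 4.1912 0.0000
55.6917 36.6873 8.2500 0.0000 0.0000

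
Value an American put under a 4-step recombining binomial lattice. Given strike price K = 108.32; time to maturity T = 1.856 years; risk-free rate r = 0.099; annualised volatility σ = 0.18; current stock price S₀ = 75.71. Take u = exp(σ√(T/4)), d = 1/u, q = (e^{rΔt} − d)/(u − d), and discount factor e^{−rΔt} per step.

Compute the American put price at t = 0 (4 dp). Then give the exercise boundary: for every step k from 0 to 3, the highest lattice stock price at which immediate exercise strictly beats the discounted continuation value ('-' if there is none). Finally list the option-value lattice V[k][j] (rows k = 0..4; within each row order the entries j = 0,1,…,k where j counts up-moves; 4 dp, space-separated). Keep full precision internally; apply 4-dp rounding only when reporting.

params: Δt=0.46400 u=1.13045 d=0.88461 q=0.66060 e^(-rΔt)=0.95510
t_4 payoffs: 61.9588 49.0747 32.6100 11.5697 0.0000
t_3: node(3,0) S=52.4089 payoff=55.9111 vs cont=51.0479 → 55.9111 [stop]  node(3,1) S=66.9736 payoff=41.3464 vs cont=36.4832 → 41.3464 [stop]  node(3,2) S=85.5860 payoff=22.7340 vs cont=17.8708 → 22.7340 [stop]  node(3,3) S=109.3709 payoff=0.0000 vs cont=3.7505 → 3.7505 [wait]  ⇒ S*(3)=85.5860
t_2: node(2,0) S=59.2453 payoff=49.0747 vs cont=44.2114 → 49.0747 [stop]  node(2,1) S=75.7100 payoff=32.6100 vs cont=27.7468 → 32.6100 [stop]  node(2,2) S=96.7503 payoff=11.5697 vs cont=9.7359 → 11.5697 [stop]  ⇒ S*(2)=96.7503
t_1: node(1,0) S=66.9736 payoff=41.3464 vs cont=36.4832 → 41.3464 [stop]  node(1,1) S=85.5860 payoff=22.7340 vs cont=17.8708 → 22.7340 [stop]  ⇒ S*(1)=85.5860
t_0: node(0,0) S=75.7100 payoff=32.6100 vs cont=27.7468 → 32.6100 [stop]  ⇒ S*(0)=75.7100

price = 32.6100
boundary = 75.7100 85.5860 96.7503 85.5860
tree:
32.6100
41.3464 22.7340
49.0747 32.6100 11.5697
55.9111 41.3464 22.7340 3.7505
61.9588 49.0747 32.6100 11.5697 0.0000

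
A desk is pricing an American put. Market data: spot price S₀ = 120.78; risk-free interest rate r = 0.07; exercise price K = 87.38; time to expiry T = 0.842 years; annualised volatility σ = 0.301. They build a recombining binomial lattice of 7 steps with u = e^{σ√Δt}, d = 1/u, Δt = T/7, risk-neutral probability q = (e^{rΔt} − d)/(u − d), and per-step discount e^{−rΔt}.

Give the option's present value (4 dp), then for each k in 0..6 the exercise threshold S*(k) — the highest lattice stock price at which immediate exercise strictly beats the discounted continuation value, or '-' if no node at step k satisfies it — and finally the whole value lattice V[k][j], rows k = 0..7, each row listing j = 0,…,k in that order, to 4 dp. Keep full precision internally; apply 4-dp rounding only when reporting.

Δt=0.12029  u=1.11004  d=0.90087  q=0.51435  discount=0.99162
step 7 (expiry): payoffs max(K−S,0) = 29.2189 15.7150 0.0000 0.0000 0.0000 0.0000 0.0000 0.0000
step 6: (k=6,j=0): S=64.5609, (K−S)⁺=22.8191, hold=22.0864 ⇒ V=22.8191 exercise | (k=6,j=1): S=79.5509, (K−S)⁺=7.8291, hold=7.5680 ⇒ V=7.8291 exercise | (k=6,j=2): S=98.0212, (K−S)⁺=0.0000, hold=0.0000 ⇒ V=0.0000 continue | (k=6,j=3): S=120.7800, (K−S)⁺=0.0000, hold=0.0000 ⇒ V=0.0000 continue | (k=6,j=4): S=148.8230, (K−S)⁺=0.0000, hold=0.0000 ⇒ V=0.0000 continue | (k=6,j=5): S=183.3771, (K−S)⁺=0.0000, hold=0.0000 ⇒ V=0.0000 continue | (k=6,j=6): S=225.9541, (K−S)⁺=0.0000, hold=0.0000 ⇒ V=0.0000 continue  boundary S*=79.5509
step 5: (k=5,j=0): S=71.6650, (K−S)⁺=15.7150, hold=14.9823 ⇒ V=15.7150 exercise | (k=5,j=1): S=88.3044, (K−S)⁺=0.0000, hold=3.7703 ⇒ V=3.7703 continue | (k=5,j=2): S=108.8072, (K−S)⁺=0.0000, hold=0.0000 ⇒ V=0.0000 continue | (k=5,j=3): S=134.0703, (K−S)⁺=0.0000, hold=0.0000 ⇒ V=0.0000 continue | (k=5,j=4): S=165.1991, (K−S)⁺=0.0000, hold=0.0000 ⇒ V=0.0000 continue | (k=5,j=5): S=203.5554, (K−S)⁺=0.0000, hold=0.0000 ⇒ V=0.0000 continue  boundary S*=71.6650
step 4: (k=4,j=0): S=79.5509, (K−S)⁺=7.8291, hold=9.4910 ⇒ V=9.4910 continue | (k=4,j=1): S=98.0212, (K−S)⁺=0.0000, hold=1.8157 ⇒ V=1.8157 continue | (k=4,j=2): S=120.7800, (K−S)⁺=0.0000, hold=0.0000 ⇒ V=0.0000 continue | (k=4,j=3): S=148.8230, (K−S)⁺=0.0000, hold=0.0000 ⇒ V=0.0000 continue | (k=4,j=4): S=183.3771, (K−S)⁺=0.0000, hold=0.0000 ⇒ V=0.0000 continue  boundary S*=-
step 3: (k=3,j=0): S=88.3044, (K−S)⁺=0.0000, hold=5.4967 ⇒ V=5.4967 continue | (k=3,j=1): S=108.8072, (K−S)⁺=0.0000, hold=0.8744 ⇒ V=0.8744 continue | (k=3,j=2): S=134.0703, (K−S)⁺=0.0000, hold=0.0000 ⇒ V=0.0000 continue | (k=3,j=3): S=165.1991, (K−S)⁺=0.0000, hold=0.0000 ⇒ V=0.0000 continue  boundary S*=-
step 2: (k=2,j=0): S=98.0212, (K−S)⁺=0.0000, hold=3.0931 ⇒ V=3.0931 continue | (k=2,j=1): S=120.7800, (K−S)⁺=0.0000, hold=0.4211 ⇒ V=0.4211 continue | (k=2,j=2): S=148.8230, (K−S)⁺=0.0000, hold=0.0000 ⇒ V=0.0000 continue  boundary S*=-
step 1: (k=1,j=0): S=108.8072, (K−S)⁺=0.0000, hold=1.7043 ⇒ V=1.7043 continue | (k=1,j=1): S=134.0703, (K−S)⁺=0.0000, hold=0.2028 ⇒ V=0.2028 continue  boundary S*=-
step 0: (k=0,j=0): S=120.7800, (K−S)⁺=0.0000, hold=0.9242 ⇒ V=0.9242 continue  boundary S*=-

price = 0.9242
boundary = - - - - - 71.6650 79.5509
tree:
0.9242
1.7043 0.2028
3.0931 0.4211 0.0000
5.4967 0.8744 0.0000 0.0000
9.4910 1.8157 0.0000 0.0000 0.0000
15.7150 3.7703 0.0000 0.0000 0.0000 0.0000
22.8191 7.8291 0.0000 0.0000 0.0000 0.0000 0.0000
29.2189 15.7150 0.0000 0.0000 0.0000 0.0000 0.0000 0.0000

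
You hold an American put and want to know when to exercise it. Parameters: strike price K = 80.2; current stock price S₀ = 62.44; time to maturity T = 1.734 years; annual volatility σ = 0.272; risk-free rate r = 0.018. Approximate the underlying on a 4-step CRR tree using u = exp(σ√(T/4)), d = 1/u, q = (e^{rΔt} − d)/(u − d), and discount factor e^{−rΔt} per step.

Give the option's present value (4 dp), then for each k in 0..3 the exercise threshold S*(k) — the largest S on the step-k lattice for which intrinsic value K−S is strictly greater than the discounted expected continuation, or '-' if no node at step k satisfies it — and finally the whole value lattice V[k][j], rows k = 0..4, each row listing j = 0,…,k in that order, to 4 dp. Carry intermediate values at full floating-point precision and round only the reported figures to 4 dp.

price = 20.2370
boundary = - 52.2019 43.6426 52.2019
tree:
20.2370
27.9981 12.0632
36.5574 18.8884 4.7808
43.7134 27.9981 9.2145 0.0000
49.6960 36.5574 17.7600 0.0000 0.0000

Δt=0.43350  u=1.19612  d=0.83603  q=0.47710  discount=0.99223
step 4 (expiry): payoffs max(K−S,0) = 49.6960 36.5574 17.7600 0.0000 0.0000
step 3: (k=3,j=0): S=36.4866, (K−S)⁺=43.7134, hold=43.0900 ⇒ V=43.7134 exercise | (k=3,j=1): S=52.2019, (K−S)⁺=27.9981, hold=27.3747 ⇒ V=27.9981 exercise | (k=3,j=2): S=74.6860, (K−S)⁺=5.5140, hold=9.2145 ⇒ V=9.2145 continue | (k=3,j=3): S=106.8543, (K−S)⁺=0.0000, hold=0.0000 ⇒ V=0.0000 continue  boundary S*=52.2019
step 2: (k=2,j=0): S=43.6426, (K−S)⁺=36.5574, hold=35.9341 ⇒ V=36.5574 exercise | (k=2,j=1): S=62.4400, (K−S)⁺=17.7600, hold=18.8884 ⇒ V=18.8884 continue | (k=2,j=2): S=89.3338, (K−S)⁺=0.0000, hold=4.7808 ⇒ V=4.7808 continue  boundary S*=43.6426
step 1: (k=1,j=0): S=52.2019, (K−S)⁺=27.9981, hold=27.9089 ⇒ V=27.9981 exercise | (k=1,j=1): S=74.6860, (K−S)⁺=5.5140, hold=12.0632 ⇒ V=12.0632 continue  boundary S*=52.2019
step 0: (k=0,j=0): S=62.4400, (K−S)⁺=17.7600, hold=20.2370 ⇒ V=20.2370 continue  boundary S*=-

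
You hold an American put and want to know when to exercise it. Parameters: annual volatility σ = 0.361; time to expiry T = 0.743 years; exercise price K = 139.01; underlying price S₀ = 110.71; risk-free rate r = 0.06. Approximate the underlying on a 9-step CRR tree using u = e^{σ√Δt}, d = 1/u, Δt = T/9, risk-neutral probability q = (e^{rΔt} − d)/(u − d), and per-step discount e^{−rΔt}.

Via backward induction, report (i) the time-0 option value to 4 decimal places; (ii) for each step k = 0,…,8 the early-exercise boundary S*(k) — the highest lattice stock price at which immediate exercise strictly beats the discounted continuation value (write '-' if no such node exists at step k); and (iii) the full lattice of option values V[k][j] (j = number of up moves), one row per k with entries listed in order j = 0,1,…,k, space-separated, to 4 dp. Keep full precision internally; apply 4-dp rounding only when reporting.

params: Δt=0.08256 u=1.10929 d=0.90147 q=0.49799 e^(-rΔt)=0.99506
t_9 payoffs: 95.4824 85.4478 73.0998 57.9053 39.2078 16.2000 0.0000 0.0000 0.0000 0.0000
t_8: node(8,0) S=48.2850 payoff=90.7250 vs cont=90.0382 → 90.7250 [stop]  node(8,1) S=59.4163 payoff=79.5937 vs cont=78.9068 → 79.5937 [stop]  node(8,2) S=73.1138 payoff=65.8962 vs cont=65.2093 → 65.8962 [stop]  node(8,3) S=89.9690 payoff=49.0410 vs cont=48.3541 → 49.0410 [stop]  node(8,4) S=110.7100 payoff=28.3000 vs cont=27.6131 → 28.3000 [stop]  node(8,5) S=136.2325 payoff=2.7775 vs cont=8.0924 → 8.0924 [wait]  node(8,6) S=167.6387 payoff=0.0000 vs cont=0.0000 → 0.0000 [wait]  node(8,7) S=206.2852 payoff=0.0000 vs cont=0.0000 → 0.0000 [wait]  node(8,8) S=253.8410 payoff=0.0000 vs cont=0.0000 → 0.0000 [wait]  ⇒ S*(8)=110.7100
t_7: node(7,0) S=53.5622 payoff=85.4478 vs cont=84.7609 → 85.4478 [stop]  node(7,1) S=65.9102 payoff=73.0998 vs cont=72.4130 → 73.0998 [stop]  node(7,2) S=81.1047 payoff=57.9053 vs cont=57.2184 → 57.9053 [stop]  node(7,3) S=99.8022 payoff=39.2078 vs cont=38.5210 → 39.2078 [stop]  node(7,4) S=122.8100 payoff=16.2000 vs cont=18.1468 → 18.1468 [wait]  node(7,5) S=151.1219 payoff=0.0000 vs cont=4.0424 → 4.0424 [wait]  node(7,6) S=185.9607 payoff=0.0000 vs cont=0.0000 → 0.0000 [wait]  node(7,7) S=228.8311 payoff=0.0000 vs cont=0.0000 → 0.0000 [wait]  ⇒ S*(7)=99.8022
t_6: node(6,0) S=59.4163 payoff=79.5937 vs cont=78.9068 → 79.5937 [stop]  node(6,1) S=73.1138 payoff=65.8962 vs cont=65.2093 → 65.8962 [stop]  node(6,2) S=89.9690 payoff=49.0410 vs cont=48.3541 → 49.0410 [stop]  node(6,3) S=110.7100 payoff=28.3000 vs cont=28.5778 → 28.5778 [wait]  node(6,4) S=136.2325 payoff=2.7775 vs cont=11.0681 → 11.0681 [wait]  node(6,5) S=167.6387 payoff=0.0000 vs cont=2.0193 → 2.0193 [wait]  node(6,6) S=206.2852 payoff=0.0000 vs cont=0.0000 → 0.0000 [wait]  ⇒ S*(6)=89.9690
t_5: node(5,0) S=65.9102 payoff=73.0998 vs cont=72.4130 → 73.0998 [stop]  node(5,1) S=81.1047 payoff=57.9053 vs cont=57.2184 → 57.9053 [stop]  node(5,2) S=99.8022 payoff=39.2078 vs cont=38.6586 → 39.2078 [stop]  node(5,3) S=122.8100 payoff=16.2000 vs cont=19.7601 → 19.7601 [wait]  node(5,4) S=151.1219 payoff=0.0000 vs cont=6.5295 → 6.5295 [wait]  node(5,5) S=185.9607 payoff=0.0000 vs cont=1.0087 → 1.0087 [wait]  ⇒ S*(5)=99.8022
t_4: node(4,0) S=73.1138 payoff=65.8962 vs cont=65.2093 → 65.8962 [stop]  node(4,1) S=89.9690 payoff=49.0410 vs cont=48.3541 → 49.0410 [stop]  node(4,2) S=110.7100 payoff=28.3000 vs cont=29.3773 → 29.3773 [wait]  node(4,3) S=136.2325 payoff=2.7775 vs cont=13.1064 → 13.1064 [wait]  node(4,4) S=167.6387 payoff=0.0000 vs cont=3.7616 → 3.7616 [wait]  ⇒ S*(4)=89.9690
t_3: node(3,0) S=81.1047 payoff=57.9053 vs cont=57.2184 → 57.9053 [stop]  node(3,1) S=99.8022 payoff=39.2078 vs cont=39.0548 → 39.2078 [stop]  node(3,2) S=122.8100 payoff=16.2000 vs cont=21.1695 → 21.1695 [wait]  node(3,3) S=151.1219 payoff=0.0000 vs cont=8.4110 → 8.4110 [wait]  ⇒ S*(3)=99.8022
t_2: node(2,0) S=89.9690 payoff=49.0410 vs cont=48.3541 → 49.0410 [stop]  node(2,1) S=110.7100 payoff=28.3000 vs cont=30.0756 → 30.0756 [wait]  node(2,2) S=136.2325 payoff=2.7775 vs cont=14.7427 → 14.7427 [wait]  ⇒ S*(2)=89.9690
t_1: node(1,0) S=99.8022 payoff=39.2078 vs cont=39.4008 → 39.4008 [wait]  node(1,1) S=122.8100 payoff=16.2000 vs cont=22.3292 → 22.3292 [wait]  ⇒ S*(1)=-
t_0: node(0,0) S=110.7100 payoff=28.3000 vs cont=30.7467 → 30.7467 [wait]  ⇒ S*(0)=-

price = 30.7467
boundary = - - 89.9690 99.8022 89.9690 99.8022 89.9690 99.8022 110.7100
tree:
30.7467
39.4008 22.3292
49.0410 30.0756 14.7427
57.9053 39.2078 21.1695 8.4110
65.8962 49.0410 29.3773 13.1064 3.7616
73.0998 57.9053 39.2078 19.7601 6.5295 1.0087
79.5937 65.8962 49.0410 28.5778 11.0681 2.0193 0.0000
85.4478 73.0998 57.9053 39.2078 18.1468 4.0424 0.0000 0.0000
90.7250 79.5937 65.8962 49.0410 28.3000 8.0924 0.0000 0.0000 0.0000
95.4824 85.4478 73.0998 57.9053 39.2078 16.2000 0.0000 0.0000 0.0000 0.0000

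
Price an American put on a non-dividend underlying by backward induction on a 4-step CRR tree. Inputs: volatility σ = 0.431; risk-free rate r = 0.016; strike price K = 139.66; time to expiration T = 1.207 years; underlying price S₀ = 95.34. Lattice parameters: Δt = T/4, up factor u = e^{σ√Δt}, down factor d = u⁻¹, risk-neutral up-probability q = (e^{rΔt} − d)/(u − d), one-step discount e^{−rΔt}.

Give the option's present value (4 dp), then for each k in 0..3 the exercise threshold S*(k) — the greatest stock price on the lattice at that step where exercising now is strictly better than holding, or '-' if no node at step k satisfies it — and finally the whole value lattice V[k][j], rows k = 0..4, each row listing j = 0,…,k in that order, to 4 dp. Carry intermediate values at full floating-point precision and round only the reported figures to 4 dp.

price = 49.1986
boundary = - - 59.3788 75.2408
tree:
49.1986
64.5240 31.0867
80.2812 46.0513 13.2195
92.7992 64.4192 24.2051 0.0000
102.6782 80.2812 44.3200 0.0000 0.0000

params: Δt=0.30175 u=1.26713 d=0.78918 q=0.45121 e^(-rΔt)=0.99518
t_4 payoffs: 102.6782 80.2812 44.3200 0.0000 0.0000
t_3: node(3,0) S=46.8608 payoff=92.7992 vs cont=92.1265 → 92.7992 [stop]  node(3,1) S=75.2408 payoff=64.4192 vs cont=63.7466 → 64.4192 [stop]  node(3,2) S=120.8083 payoff=18.8517 vs cont=24.2051 → 24.2051 [wait]  node(3,3) S=193.9727 payoff=0.0000 vs cont=0.0000 → 0.0000 [wait]  ⇒ S*(3)=75.2408
t_2: node(2,0) S=59.3788 payoff=80.2812 vs cont=79.6085 → 80.2812 [stop]  node(2,1) S=95.3400 payoff=44.3200 vs cont=46.0513 → 46.0513 [wait]  node(2,2) S=153.0801 payoff=0.0000 vs cont=13.2195 → 13.2195 [wait]  ⇒ S*(2)=59.3788
t_1: node(1,0) S=75.2408 payoff=64.4192 vs cont=64.5240 → 64.5240 [wait]  node(1,1) S=120.8083 payoff=18.8517 vs cont=31.0867 → 31.0867 [wait]  ⇒ S*(1)=-
t_0: node(0,0) S=95.3400 payoff=44.3200 vs cont=49.1986 → 49.1986 [wait]  ⇒ S*(0)=-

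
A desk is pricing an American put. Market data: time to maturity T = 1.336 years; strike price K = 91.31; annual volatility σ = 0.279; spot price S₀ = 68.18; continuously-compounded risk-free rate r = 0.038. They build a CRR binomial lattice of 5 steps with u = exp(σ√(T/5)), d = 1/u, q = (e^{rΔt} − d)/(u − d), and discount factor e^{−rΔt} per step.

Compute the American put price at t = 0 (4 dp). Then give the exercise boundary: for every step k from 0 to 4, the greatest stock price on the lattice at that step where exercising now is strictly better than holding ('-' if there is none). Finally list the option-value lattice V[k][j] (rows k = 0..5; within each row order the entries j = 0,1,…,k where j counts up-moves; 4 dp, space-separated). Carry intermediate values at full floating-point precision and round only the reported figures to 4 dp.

params: Δt=0.26720 u=1.15514 d=0.86570 q=0.49927 e^(-rΔt)=0.98990
t_5 payoffs: 58.1595 47.0760 32.2867 12.5528 0.0000 0.0000
t_4: node(4,0) S=38.2933 payoff=53.0167 vs cont=52.0943 → 53.0167 [stop]  node(4,1) S=51.0964 payoff=40.2136 vs cont=39.2912 → 40.2136 [stop]  node(4,2) S=68.1800 payoff=23.1300 vs cont=22.2076 → 23.1300 [stop]  node(4,3) S=90.9754 payoff=0.3346 vs cont=6.2221 → 6.2221 [wait]  node(4,4) S=121.3923 payoff=0.0000 vs cont=0.0000 → 0.0000 [wait]  ⇒ S*(4)=68.1800
t_3: node(3,0) S=44.2340 payoff=47.0760 vs cont=46.1535 → 47.0760 [stop]  node(3,1) S=59.0233 payoff=32.2867 vs cont=31.3643 → 32.2867 [stop]  node(3,2) S=78.7572 payoff=12.5528 vs cont=14.5401 → 14.5401 [wait]  node(3,3) S=105.0891 payoff=0.0000 vs cont=3.0841 → 3.0841 [wait]  ⇒ S*(3)=59.0233
t_2: node(2,0) S=51.0964 payoff=40.2136 vs cont=39.2912 → 40.2136 [stop]  node(2,1) S=68.1800 payoff=23.1300 vs cont=23.1897 → 23.1897 [wait]  node(2,2) S=90.9754 payoff=0.3346 vs cont=8.7314 → 8.7314 [wait]  ⇒ S*(2)=51.0964
t_1: node(1,0) S=59.0233 payoff=32.2867 vs cont=31.3938 → 32.2867 [stop]  node(1,1) S=78.7572 payoff=12.5528 vs cont=15.8098 → 15.8098 [wait]  ⇒ S*(1)=59.0233
t_0: node(0,0) S=68.1800 payoff=23.1300 vs cont=23.8173 → 23.8173 [wait]  ⇒ S*(0)=-

price = 23.8173
boundary = - 59.0233 51.0964 59.0233 68.1800
tree:
23.8173
32.2867 15.8098
40.2136 23.1897 8.7314
47.0760 32.2867 14.5401 3.0841
53.0167 40.2136 23.1300 6.2221 0.0000
58.1595 47.0760 32.2867 12.5528 0.0000 0.0000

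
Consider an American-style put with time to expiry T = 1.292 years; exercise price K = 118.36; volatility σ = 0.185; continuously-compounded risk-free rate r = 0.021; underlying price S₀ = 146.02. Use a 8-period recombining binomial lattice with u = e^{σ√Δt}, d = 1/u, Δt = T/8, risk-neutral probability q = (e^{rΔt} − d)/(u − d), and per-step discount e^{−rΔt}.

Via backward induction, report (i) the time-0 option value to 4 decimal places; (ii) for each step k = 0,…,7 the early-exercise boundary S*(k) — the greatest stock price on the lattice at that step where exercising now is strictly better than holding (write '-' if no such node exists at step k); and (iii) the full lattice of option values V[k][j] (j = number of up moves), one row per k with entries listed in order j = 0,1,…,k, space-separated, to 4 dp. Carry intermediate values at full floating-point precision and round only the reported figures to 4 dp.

Δt=0.16150, u=1.07718, d=0.92835, q=0.50425, disc=e^(-rΔt)=0.99661
k=8 terminal: V=max(K-S,0) → 37.8022 24.8875 9.9024 0.0000 0.0000 0.0000 0.0000 0.0000 0.0000
k=7: j=0 S=86.7752 intr=31.5848 cont=31.1840 V=31.5848[EX]; j=1 S=100.6867 intr=17.6733 cont=17.2726 V=17.6733[EX]; j=2 S=116.8283 intr=1.5317 cont=4.8925 V=4.8925[hold]; j=3 S=135.5577 intr=0.0000 cont=0.0000 V=0.0000[hold]; j=4 S=157.2898 intr=0.0000 cont=0.0000 V=0.0000[hold]; j=5 S=182.5058 intr=0.0000 cont=0.0000 V=0.0000[hold]; j=6 S=211.7643 intr=0.0000 cont=0.0000 V=0.0000[hold]; j=7 S=245.7135 intr=0.0000 cont=0.0000 V=0.0000[hold]  S*(7)=100.6867
k=6: j=0 S=93.4725 intr=24.8875 cont=24.4868 V=24.8875[EX]; j=1 S=108.4576 intr=9.9024 cont=11.1906 V=11.1906[hold]; j=2 S=125.8451 intr=0.0000 cont=2.4173 V=2.4173[hold]; j=3 S=146.0200 intr=0.0000 cont=0.0000 V=0.0000[hold]; j=4 S=169.4293 intr=0.0000 cont=0.0000 V=0.0000[hold]; j=5 S=196.5915 intr=0.0000 cont=0.0000 V=0.0000[hold]; j=6 S=228.1082 intr=0.0000 cont=0.0000 V=0.0000[hold]  S*(6)=93.4725
k=5: j=0 S=100.6867 intr=17.6733 cont=17.9200 V=17.9200[hold]; j=1 S=116.8283 intr=1.5317 cont=6.7437 V=6.7437[hold]; j=2 S=135.5577 intr=0.0000 cont=1.1943 V=1.1943[hold]; j=3 S=157.2898 intr=0.0000 cont=0.0000 V=0.0000[hold]; j=4 S=182.5058 intr=0.0000 cont=0.0000 V=0.0000[hold]; j=5 S=211.7643 intr=0.0000 cont=0.0000 V=0.0000[hold]  S*(5)=-
k=4: j=0 S=108.4576 intr=9.9024 cont=12.2428 V=12.2428[hold]; j=1 S=125.8451 intr=0.0000 cont=3.9321 V=3.9321[hold]; j=2 S=146.0200 intr=0.0000 cont=0.5901 V=0.5901[hold]; j=3 S=169.4293 intr=0.0000 cont=0.0000 V=0.0000[hold]; j=4 S=196.5915 intr=0.0000 cont=0.0000 V=0.0000[hold]  S*(4)=-
k=3: j=0 S=116.8283 intr=1.5317 cont=8.0249 V=8.0249[hold]; j=1 S=135.5577 intr=0.0000 cont=2.2393 V=2.2393[hold]; j=2 S=157.2898 intr=0.0000 cont=0.2915 V=0.2915[hold]; j=3 S=182.5058 intr=0.0000 cont=0.0000 V=0.0000[hold]  S*(3)=-
k=2: j=0 S=125.8451 intr=0.0000 cont=5.0902 V=5.0902[hold]; j=1 S=146.0200 intr=0.0000 cont=1.2529 V=1.2529[hold]; j=2 S=169.4293 intr=0.0000 cont=0.1440 V=0.1440[hold]  S*(2)=-
k=1: j=0 S=135.5577 intr=0.0000 cont=3.1445 V=3.1445[hold]; j=1 S=157.2898 intr=0.0000 cont=0.6914 V=0.6914[hold]  S*(1)=-
k=0: j=0 S=146.0200 intr=0.0000 cont=1.9011 V=1.9011[hold]  S*(0)=-

price = 1.9011
boundary = - - - - - - 93.4725 100.6867
tree:
1.9011
3.1445 0.6914
5.0902 1.2529 0.1440
8.0249 2.2393 0.2915 0.0000
12.2428 3.9321 0.5901 0.0000 0.0000
17.9200 6.7437 1.1943 0.0000 0.0000 0.0000
24.8875 11.1906 2.4173 0.0000 0.0000 0.0000 0.0000
31.5848 17.6733 4.8925 0.0000 0.0000 0.0000 0.0000 0.0000
37.8022 24.8875 9.9024 0.0000 0.0000 0.0000 0.0000 0.0000 0.0000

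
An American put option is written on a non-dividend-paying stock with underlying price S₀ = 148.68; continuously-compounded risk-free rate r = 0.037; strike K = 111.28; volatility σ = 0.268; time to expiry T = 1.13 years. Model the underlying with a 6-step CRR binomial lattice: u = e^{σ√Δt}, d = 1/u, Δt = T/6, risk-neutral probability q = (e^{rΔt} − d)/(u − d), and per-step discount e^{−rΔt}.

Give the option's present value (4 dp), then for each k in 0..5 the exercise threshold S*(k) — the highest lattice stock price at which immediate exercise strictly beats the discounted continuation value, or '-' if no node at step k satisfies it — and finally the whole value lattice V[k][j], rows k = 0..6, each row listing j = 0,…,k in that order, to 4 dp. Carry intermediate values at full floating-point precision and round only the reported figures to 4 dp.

price = 2.1736
boundary = - - - - - 83.1188
tree:
2.1736
3.8484 0.5354
6.6810 1.0803 0.0000
11.2929 2.1799 0.0000 0.0000
18.3716 4.3986 0.0000 0.0000 0.0000
28.1612 8.8756 0.0000 0.0000 0.0000 0.0000
37.2873 17.9094 0.0000 0.0000 0.0000 0.0000 0.0000

params: Δt=0.18833 u=1.12334 d=0.89020 q=0.50095 e^(-rΔt)=0.99306
t_6 payoffs: 37.2873 17.9094 0.0000 0.0000 0.0000 0.0000 0.0000
t_5: node(5,0) S=83.1188 payoff=28.1612 vs cont=27.3884 → 28.1612 [stop]  node(5,1) S=104.8868 payoff=6.3932 vs cont=8.8756 → 8.8756 [wait]  node(5,2) S=132.3555 payoff=0.0000 vs cont=0.0000 → 0.0000 [wait]  node(5,3) S=167.0180 payoff=0.0000 vs cont=0.0000 → 0.0000 [wait]  node(5,4) S=210.7582 payoff=0.0000 vs cont=0.0000 → 0.0000 [wait]  node(5,5) S=265.9535 payoff=0.0000 vs cont=0.0000 → 0.0000 [wait]  ⇒ S*(5)=83.1188
t_4: node(4,0) S=93.3706 payoff=17.9094 vs cont=18.3716 → 18.3716 [wait]  node(4,1) S=117.8233 payoff=0.0000 vs cont=4.3986 → 4.3986 [wait]  node(4,2) S=148.6800 payoff=0.0000 vs cont=0.0000 → 0.0000 [wait]  node(4,3) S=187.6177 payoff=0.0000 vs cont=0.0000 → 0.0000 [wait]  node(4,4) S=236.7528 payoff=0.0000 vs cont=0.0000 → 0.0000 [wait]  ⇒ S*(4)=-
t_3: node(3,0) S=104.8868 payoff=6.3932 vs cont=11.2929 → 11.2929 [wait]  node(3,1) S=132.3555 payoff=0.0000 vs cont=2.1799 → 2.1799 [wait]  node(3,2) S=167.0180 payoff=0.0000 vs cont=0.0000 → 0.0000 [wait]  node(3,3) S=210.7582 payoff=0.0000 vs cont=0.0000 → 0.0000 [wait]  ⇒ S*(3)=-
t_2: node(2,0) S=117.8233 payoff=0.0000 vs cont=6.6810 → 6.6810 [wait]  node(2,1) S=148.6800 payoff=0.0000 vs cont=1.0803 → 1.0803 [wait]  node(2,2) S=187.6177 payoff=0.0000 vs cont=0.0000 → 0.0000 [wait]  ⇒ S*(2)=-
t_1: node(1,0) S=132.3555 payoff=0.0000 vs cont=3.8484 → 3.8484 [wait]  node(1,1) S=167.0180 payoff=0.0000 vs cont=0.5354 → 0.5354 [wait]  ⇒ S*(1)=-
t_0: node(0,0) S=148.6800 payoff=0.0000 vs cont=2.1736 → 2.1736 [wait]  ⇒ S*(0)=-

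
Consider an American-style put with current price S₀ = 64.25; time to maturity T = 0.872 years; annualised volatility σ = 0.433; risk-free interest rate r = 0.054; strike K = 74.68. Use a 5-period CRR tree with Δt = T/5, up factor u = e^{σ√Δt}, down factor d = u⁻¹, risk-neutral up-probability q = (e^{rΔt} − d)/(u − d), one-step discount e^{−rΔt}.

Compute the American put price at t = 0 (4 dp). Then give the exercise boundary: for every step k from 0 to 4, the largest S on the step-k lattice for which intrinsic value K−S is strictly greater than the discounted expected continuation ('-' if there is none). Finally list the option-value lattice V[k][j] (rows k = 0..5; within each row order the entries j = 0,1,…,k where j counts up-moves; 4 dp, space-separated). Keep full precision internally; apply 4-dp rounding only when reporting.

Δt=0.17440  u=1.19821  d=0.83458  q=0.48094  discount=0.99063
step 5 (expiry): payoffs max(K−S,0) = 48.6656 37.3311 21.0582 0.0000 0.0000 0.0000
step 4: (k=4,j=0): S=31.1707, (K−S)⁺=43.5093, hold=42.8093 ⇒ V=43.5093 exercise | (k=4,j=1): S=44.7517, (K−S)⁺=29.9283, hold=29.2283 ⇒ V=29.9283 exercise | (k=4,j=2): S=64.2500, (K−S)⁺=10.4300, hold=10.8281 ⇒ V=10.8281 continue | (k=4,j=3): S=92.2437, (K−S)⁺=0.0000, hold=0.0000 ⇒ V=0.0000 continue | (k=4,j=4): S=132.4342, (K−S)⁺=0.0000, hold=0.0000 ⇒ V=0.0000 continue  boundary S*=44.7517
step 3: (k=3,j=0): S=37.3489, (K−S)⁺=37.3311, hold=36.6311 ⇒ V=37.3311 exercise | (k=3,j=1): S=53.6218, (K−S)⁺=21.0582, hold=20.5478 ⇒ V=21.0582 exercise | (k=3,j=2): S=76.9848, (K−S)⁺=0.0000, hold=5.5678 ⇒ V=5.5678 continue | (k=3,j=3): S=110.5270, (K−S)⁺=0.0000, hold=0.0000 ⇒ V=0.0000 continue  boundary S*=53.6218
step 2: (k=2,j=0): S=44.7517, (K−S)⁺=29.9283, hold=29.2283 ⇒ V=29.9283 exercise | (k=2,j=1): S=64.2500, (K−S)⁺=10.4300, hold=13.4807 ⇒ V=13.4807 continue | (k=2,j=2): S=92.2437, (K−S)⁺=0.0000, hold=2.8629 ⇒ V=2.8629 continue  boundary S*=44.7517
step 1: (k=1,j=0): S=53.6218, (K−S)⁺=21.0582, hold=21.8116 ⇒ V=21.8116 continue | (k=1,j=1): S=76.9848, (K−S)⁺=0.0000, hold=8.2957 ⇒ V=8.2957 continue  boundary S*=-
step 0: (k=0,j=0): S=64.2500, (K−S)⁺=10.4300, hold=15.1678 ⇒ V=15.1678 continue  boundary S*=-

price = 15.1678
boundary = - - 44.7517 53.6218 44.7517
tree:
15.1678
21.8116 8.2957
29.9283 13.4807 2.8629
37.3311 21.0582 5.5678 0.0000
43.5093 29.9283 10.8281 0.0000 0.0000
48.6656 37.3311 21.0582 0.0000 0.0000 0.0000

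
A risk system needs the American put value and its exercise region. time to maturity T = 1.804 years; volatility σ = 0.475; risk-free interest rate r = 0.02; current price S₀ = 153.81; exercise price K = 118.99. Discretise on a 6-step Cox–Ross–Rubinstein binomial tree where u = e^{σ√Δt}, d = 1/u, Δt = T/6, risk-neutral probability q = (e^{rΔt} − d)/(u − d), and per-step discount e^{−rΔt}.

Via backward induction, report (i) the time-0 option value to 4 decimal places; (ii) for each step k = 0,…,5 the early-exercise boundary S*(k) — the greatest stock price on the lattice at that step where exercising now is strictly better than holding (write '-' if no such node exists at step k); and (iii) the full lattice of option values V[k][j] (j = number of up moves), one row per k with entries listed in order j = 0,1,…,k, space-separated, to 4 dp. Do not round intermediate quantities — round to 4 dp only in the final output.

price = 18.8004
boundary = - - - - 54.2655 70.4108
tree:
18.8004
26.9702 8.9348
37.5704 14.2045 2.5280
50.4566 22.1163 4.5966 0.0000
64.7245 33.4652 8.3577 0.0000 0.0000
77.1676 48.5792 15.1962 0.0000 0.0000 0.0000
86.7575 64.7245 27.6304 0.0000 0.0000 0.0000 0.0000

Δt=0.30067  u=1.29752  d=0.77070  q=0.44670  discount=0.99400
step 6 (expiry): payoffs max(K−S,0) = 86.7575 64.7245 27.6304 0.0000 0.0000 0.0000 0.0000
step 5: (k=5,j=0): S=41.8224, (K−S)⁺=77.1676, hold=76.4542 ⇒ V=77.1676 exercise | (k=5,j=1): S=70.4108, (K−S)⁺=48.5792, hold=47.8658 ⇒ V=48.5792 exercise | (k=5,j=2): S=118.5412, (K−S)⁺=0.4488, hold=15.1962 ⇒ V=15.1962 continue | (k=5,j=3): S=199.5720, (K−S)⁺=0.0000, hold=0.0000 ⇒ V=0.0000 continue | (k=5,j=4): S=335.9927, (K−S)⁺=0.0000, hold=0.0000 ⇒ V=0.0000 continue | (k=5,j=5): S=565.6660, (K−S)⁺=0.0000, hold=0.0000 ⇒ V=0.0000 continue  boundary S*=70.4108
step 4: (k=4,j=0): S=54.2655, (K−S)⁺=64.7245, hold=64.0111 ⇒ V=64.7245 exercise | (k=4,j=1): S=91.3596, (K−S)⁺=27.6304, hold=33.4652 ⇒ V=33.4652 continue | (k=4,j=2): S=153.8100, (K−S)⁺=0.0000, hold=8.3577 ⇒ V=8.3577 continue | (k=4,j=3): S=258.9493, (K−S)⁺=0.0000, hold=0.0000 ⇒ V=0.0000 continue | (k=4,j=4): S=435.9583, (K−S)⁺=0.0000, hold=0.0000 ⇒ V=0.0000 continue  boundary S*=54.2655
step 3: (k=3,j=0): S=70.4108, (K−S)⁺=48.5792, hold=50.4566 ⇒ V=50.4566 continue | (k=3,j=1): S=118.5412, (K−S)⁺=0.4488, hold=22.1163 ⇒ V=22.1163 continue | (k=3,j=2): S=199.5720, (K−S)⁺=0.0000, hold=4.5966 ⇒ V=4.5966 continue | (k=3,j=3): S=335.9927, (K−S)⁺=0.0000, hold=0.0000 ⇒ V=0.0000 continue  boundary S*=-
step 2: (k=2,j=0): S=91.3596, (K−S)⁺=27.6304, hold=37.5704 ⇒ V=37.5704 continue | (k=2,j=1): S=153.8100, (K−S)⁺=0.0000, hold=14.2045 ⇒ V=14.2045 continue | (k=2,j=2): S=258.9493, (K−S)⁺=0.0000, hold=2.5280 ⇒ V=2.5280 continue  boundary S*=-
step 1: (k=1,j=0): S=118.5412, (K−S)⁺=0.4488, hold=26.9702 ⇒ V=26.9702 continue | (k=1,j=1): S=199.5720, (K−S)⁺=0.0000, hold=8.9348 ⇒ V=8.9348 continue  boundary S*=-
step 0: (k=0,j=0): S=153.8100, (K−S)⁺=0.0000, hold=18.8004 ⇒ V=18.8004 continue  boundary S*=-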